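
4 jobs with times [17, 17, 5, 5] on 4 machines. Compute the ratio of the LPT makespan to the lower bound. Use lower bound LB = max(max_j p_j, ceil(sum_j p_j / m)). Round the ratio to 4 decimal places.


LPT order: [17, 17, 5, 5]
Machine loads after assignment: [17, 17, 5, 5]
LPT makespan = 17
Lower bound = max(max_job, ceil(total/4)) = max(17, 11) = 17
Ratio = 17 / 17 = 1.0

1.0


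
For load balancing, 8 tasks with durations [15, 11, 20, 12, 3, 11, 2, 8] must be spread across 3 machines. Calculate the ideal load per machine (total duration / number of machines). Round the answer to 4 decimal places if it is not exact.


Total processing time = 15 + 11 + 20 + 12 + 3 + 11 + 2 + 8 = 82
Number of machines = 3
Ideal balanced load = 82 / 3 = 27.3333

27.3333


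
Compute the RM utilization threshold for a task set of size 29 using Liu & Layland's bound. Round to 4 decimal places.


Compute 2^(1/29) = 1.0241895602
Subtract 1: 1.0241895602 - 1 = 0.0241895602
Multiply by n: 29 * 0.0241895602 = 0.7014972458
Round to 4 dp: 0.7015

0.7015


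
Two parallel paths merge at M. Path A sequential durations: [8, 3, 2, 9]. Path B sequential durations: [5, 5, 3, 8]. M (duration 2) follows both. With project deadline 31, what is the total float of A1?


Forward pass: ES(A1) = sum of predecessors on chain A = 0
EF = ES + duration = 0 + 8 = 8
Backward pass: LF(M) = deadline = 31; LS(M) = 31 - 2 = 29
LF(A1) = LS(M) - sum(successors on chain A) = 29 - 14 = 15
LS = LF - duration = 15 - 8 = 7
Total float = LS - ES = 7 - 0 = 7

7


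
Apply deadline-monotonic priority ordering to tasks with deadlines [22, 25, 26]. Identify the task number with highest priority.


Sort tasks by relative deadline (ascending):
  Task 1: deadline = 22
  Task 2: deadline = 25
  Task 3: deadline = 26
Priority order (highest first): [1, 2, 3]
Highest priority task = 1

1


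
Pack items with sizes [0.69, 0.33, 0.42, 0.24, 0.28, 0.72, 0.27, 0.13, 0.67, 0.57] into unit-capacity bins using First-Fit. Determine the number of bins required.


Place items sequentially using First-Fit:
  Item 0.69 -> new Bin 1
  Item 0.33 -> new Bin 2
  Item 0.42 -> Bin 2 (now 0.75)
  Item 0.24 -> Bin 1 (now 0.93)
  Item 0.28 -> new Bin 3
  Item 0.72 -> Bin 3 (now 1.0)
  Item 0.27 -> new Bin 4
  Item 0.13 -> Bin 2 (now 0.88)
  Item 0.67 -> Bin 4 (now 0.94)
  Item 0.57 -> new Bin 5
Total bins used = 5

5


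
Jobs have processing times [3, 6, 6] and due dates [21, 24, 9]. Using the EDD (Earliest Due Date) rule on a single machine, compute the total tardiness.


Sort by due date (EDD order): [(6, 9), (3, 21), (6, 24)]
Compute completion times and tardiness:
  Job 1: p=6, d=9, C=6, tardiness=max(0,6-9)=0
  Job 2: p=3, d=21, C=9, tardiness=max(0,9-21)=0
  Job 3: p=6, d=24, C=15, tardiness=max(0,15-24)=0
Total tardiness = 0

0


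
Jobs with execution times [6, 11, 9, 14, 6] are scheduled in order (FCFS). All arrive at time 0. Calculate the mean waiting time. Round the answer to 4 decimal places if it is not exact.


FCFS order (as given): [6, 11, 9, 14, 6]
Waiting times:
  Job 1: wait = 0
  Job 2: wait = 6
  Job 3: wait = 17
  Job 4: wait = 26
  Job 5: wait = 40
Sum of waiting times = 89
Average waiting time = 89/5 = 17.8

17.8


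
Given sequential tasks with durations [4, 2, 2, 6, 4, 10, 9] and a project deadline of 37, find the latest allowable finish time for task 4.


LF(activity 4) = deadline - sum of successor durations
Successors: activities 5 through 7 with durations [4, 10, 9]
Sum of successor durations = 23
LF = 37 - 23 = 14

14


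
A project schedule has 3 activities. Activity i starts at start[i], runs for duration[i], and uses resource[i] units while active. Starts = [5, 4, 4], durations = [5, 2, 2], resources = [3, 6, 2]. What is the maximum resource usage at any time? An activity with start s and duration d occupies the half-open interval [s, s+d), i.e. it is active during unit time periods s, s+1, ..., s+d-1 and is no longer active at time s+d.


Each activity i is active on [start_i, start_i + duration_i).
Compute total resource usage per time slot:
  t=0: active resources = [], total = 0
  t=1: active resources = [], total = 0
  t=2: active resources = [], total = 0
  t=3: active resources = [], total = 0
  t=4: active resources = [6, 2], total = 8
  t=5: active resources = [3, 6, 2], total = 11
  t=6: active resources = [3], total = 3
  t=7: active resources = [3], total = 3
  t=8: active resources = [3], total = 3
  t=9: active resources = [3], total = 3
Peak resource demand = 11

11


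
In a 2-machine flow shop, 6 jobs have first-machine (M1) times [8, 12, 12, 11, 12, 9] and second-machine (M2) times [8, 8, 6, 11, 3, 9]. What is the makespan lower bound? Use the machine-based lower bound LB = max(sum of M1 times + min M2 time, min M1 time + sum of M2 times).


LB1 = sum(M1 times) + min(M2 times) = 64 + 3 = 67
LB2 = min(M1 times) + sum(M2 times) = 8 + 45 = 53
Lower bound = max(LB1, LB2) = max(67, 53) = 67

67


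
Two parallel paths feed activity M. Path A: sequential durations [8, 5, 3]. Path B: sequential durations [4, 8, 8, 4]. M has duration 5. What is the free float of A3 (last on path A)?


ES(A3) = sum of predecessors on chain A = 13
EF(A3) = ES + duration = 13 + 3 = 16
Successor of A3 is M. ES(M) = max(sum(A), sum(B)) = max(16, 24) = 24
Free float = ES(successor) - EF(current) = 24 - 16 = 8

8


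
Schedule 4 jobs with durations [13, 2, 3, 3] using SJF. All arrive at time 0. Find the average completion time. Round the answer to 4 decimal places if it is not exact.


SJF order (ascending): [2, 3, 3, 13]
Completion times:
  Job 1: burst=2, C=2
  Job 2: burst=3, C=5
  Job 3: burst=3, C=8
  Job 4: burst=13, C=21
Average completion = 36/4 = 9.0

9.0


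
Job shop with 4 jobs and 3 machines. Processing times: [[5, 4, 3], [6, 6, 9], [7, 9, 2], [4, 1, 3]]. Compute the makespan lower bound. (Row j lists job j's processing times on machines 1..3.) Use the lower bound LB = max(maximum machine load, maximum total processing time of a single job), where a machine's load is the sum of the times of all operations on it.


Machine loads:
  Machine 1: 5 + 6 + 7 + 4 = 22
  Machine 2: 4 + 6 + 9 + 1 = 20
  Machine 3: 3 + 9 + 2 + 3 = 17
Max machine load = 22
Job totals:
  Job 1: 12
  Job 2: 21
  Job 3: 18
  Job 4: 8
Max job total = 21
Lower bound = max(22, 21) = 22

22


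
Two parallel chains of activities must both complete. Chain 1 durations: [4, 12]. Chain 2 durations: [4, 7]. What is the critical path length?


Path A total = 4 + 12 = 16
Path B total = 4 + 7 = 11
Critical path = longest path = max(16, 11) = 16

16


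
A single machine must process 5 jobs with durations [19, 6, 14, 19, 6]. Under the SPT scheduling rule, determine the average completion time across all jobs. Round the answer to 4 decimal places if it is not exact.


Sort jobs by processing time (SPT order): [6, 6, 14, 19, 19]
Compute completion times sequentially:
  Job 1: processing = 6, completes at 6
  Job 2: processing = 6, completes at 12
  Job 3: processing = 14, completes at 26
  Job 4: processing = 19, completes at 45
  Job 5: processing = 19, completes at 64
Sum of completion times = 153
Average completion time = 153/5 = 30.6

30.6


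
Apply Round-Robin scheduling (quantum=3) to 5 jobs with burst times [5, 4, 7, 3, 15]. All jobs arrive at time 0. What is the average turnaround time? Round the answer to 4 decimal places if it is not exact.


Time quantum = 3
Execution trace:
  J1 runs 3 units, time = 3
  J2 runs 3 units, time = 6
  J3 runs 3 units, time = 9
  J4 runs 3 units, time = 12
  J5 runs 3 units, time = 15
  J1 runs 2 units, time = 17
  J2 runs 1 units, time = 18
  J3 runs 3 units, time = 21
  J5 runs 3 units, time = 24
  J3 runs 1 units, time = 25
  J5 runs 3 units, time = 28
  J5 runs 3 units, time = 31
  J5 runs 3 units, time = 34
Finish times: [17, 18, 25, 12, 34]
Average turnaround = 106/5 = 21.2

21.2


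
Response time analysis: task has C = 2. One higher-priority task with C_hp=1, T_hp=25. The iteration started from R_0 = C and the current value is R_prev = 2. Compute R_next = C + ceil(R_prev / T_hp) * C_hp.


R_next = C + ceil(R_prev / T_hp) * C_hp
ceil(2 / 25) = ceil(0.08) = 1
Interference = 1 * 1 = 1
R_next = 2 + 1 = 3

3


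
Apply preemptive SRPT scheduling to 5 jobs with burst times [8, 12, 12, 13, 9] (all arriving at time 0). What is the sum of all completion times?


Since all jobs arrive at t=0, SRPT equals SPT ordering.
SPT order: [8, 9, 12, 12, 13]
Completion times:
  Job 1: p=8, C=8
  Job 2: p=9, C=17
  Job 3: p=12, C=29
  Job 4: p=12, C=41
  Job 5: p=13, C=54
Total completion time = 8 + 17 + 29 + 41 + 54 = 149

149


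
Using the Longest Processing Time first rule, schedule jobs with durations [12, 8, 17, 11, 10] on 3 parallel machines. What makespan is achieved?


Sort jobs in decreasing order (LPT): [17, 12, 11, 10, 8]
Assign each job to the least loaded machine:
  Machine 1: jobs [17], load = 17
  Machine 2: jobs [12, 8], load = 20
  Machine 3: jobs [11, 10], load = 21
Makespan = max load = 21

21


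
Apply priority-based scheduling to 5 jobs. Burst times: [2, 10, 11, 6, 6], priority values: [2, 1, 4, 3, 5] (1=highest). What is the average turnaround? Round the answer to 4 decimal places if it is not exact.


Sort by priority (ascending = highest first):
Order: [(1, 10), (2, 2), (3, 6), (4, 11), (5, 6)]
Completion times:
  Priority 1, burst=10, C=10
  Priority 2, burst=2, C=12
  Priority 3, burst=6, C=18
  Priority 4, burst=11, C=29
  Priority 5, burst=6, C=35
Average turnaround = 104/5 = 20.8

20.8


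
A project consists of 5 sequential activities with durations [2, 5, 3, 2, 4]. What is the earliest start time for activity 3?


Activity 3 starts after activities 1 through 2 complete.
Predecessor durations: [2, 5]
ES = 2 + 5 = 7

7


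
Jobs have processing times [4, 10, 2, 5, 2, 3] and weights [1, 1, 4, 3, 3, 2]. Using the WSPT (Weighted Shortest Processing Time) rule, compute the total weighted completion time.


Compute p/w ratios and sort ascending (WSPT): [(2, 4), (2, 3), (3, 2), (5, 3), (4, 1), (10, 1)]
Compute weighted completion times:
  Job (p=2,w=4): C=2, w*C=4*2=8
  Job (p=2,w=3): C=4, w*C=3*4=12
  Job (p=3,w=2): C=7, w*C=2*7=14
  Job (p=5,w=3): C=12, w*C=3*12=36
  Job (p=4,w=1): C=16, w*C=1*16=16
  Job (p=10,w=1): C=26, w*C=1*26=26
Total weighted completion time = 112

112


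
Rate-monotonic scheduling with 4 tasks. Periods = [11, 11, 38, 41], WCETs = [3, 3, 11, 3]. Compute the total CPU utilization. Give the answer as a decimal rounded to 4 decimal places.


Compute individual utilizations (exact fractions):
  Task 1: C/T = 3/11 (approx. 0.2727)
  Task 2: C/T = 3/11 (approx. 0.2727)
  Task 3: C/T = 11/38 (approx. 0.2895)
  Task 4: C/T = 3/41 (approx. 0.0732)
Total utilization U = 3/11 + 3/11 + 11/38 + 3/41 = 15563/17138
Rounded to 4 decimal places: U = 0.9081
RM (Liu & Layland) bound for 4 tasks = 0.756828; compare with U = 15563/17138 (approx. 0.908099)
bound < U <= 1, so the RM sufficient condition is not met (inconclusive; an exact test such as response-time analysis is needed).

0.9081


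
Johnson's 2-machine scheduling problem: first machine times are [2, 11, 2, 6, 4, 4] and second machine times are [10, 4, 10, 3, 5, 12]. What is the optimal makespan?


Apply Johnson's rule:
  Group 1 (a <= b): [(1, 2, 10), (3, 2, 10), (5, 4, 5), (6, 4, 12)]
  Group 2 (a > b): [(2, 11, 4), (4, 6, 3)]
Optimal job order: [1, 3, 5, 6, 2, 4]
Schedule:
  Job 1: M1 done at 2, M2 done at 12
  Job 3: M1 done at 4, M2 done at 22
  Job 5: M1 done at 8, M2 done at 27
  Job 6: M1 done at 12, M2 done at 39
  Job 2: M1 done at 23, M2 done at 43
  Job 4: M1 done at 29, M2 done at 46
Makespan = 46

46


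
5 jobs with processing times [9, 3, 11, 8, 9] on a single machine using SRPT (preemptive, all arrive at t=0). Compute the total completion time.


Since all jobs arrive at t=0, SRPT equals SPT ordering.
SPT order: [3, 8, 9, 9, 11]
Completion times:
  Job 1: p=3, C=3
  Job 2: p=8, C=11
  Job 3: p=9, C=20
  Job 4: p=9, C=29
  Job 5: p=11, C=40
Total completion time = 3 + 11 + 20 + 29 + 40 = 103

103


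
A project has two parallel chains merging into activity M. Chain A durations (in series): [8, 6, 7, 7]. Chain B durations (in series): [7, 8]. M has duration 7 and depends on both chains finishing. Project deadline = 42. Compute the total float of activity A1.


Forward pass: ES(A1) = sum of predecessors on chain A = 0
EF = ES + duration = 0 + 8 = 8
Backward pass: LF(M) = deadline = 42; LS(M) = 42 - 7 = 35
LF(A1) = LS(M) - sum(successors on chain A) = 35 - 20 = 15
LS = LF - duration = 15 - 8 = 7
Total float = LS - ES = 7 - 0 = 7

7


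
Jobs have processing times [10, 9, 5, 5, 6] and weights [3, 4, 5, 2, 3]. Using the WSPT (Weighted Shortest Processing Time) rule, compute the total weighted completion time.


Compute p/w ratios and sort ascending (WSPT): [(5, 5), (6, 3), (9, 4), (5, 2), (10, 3)]
Compute weighted completion times:
  Job (p=5,w=5): C=5, w*C=5*5=25
  Job (p=6,w=3): C=11, w*C=3*11=33
  Job (p=9,w=4): C=20, w*C=4*20=80
  Job (p=5,w=2): C=25, w*C=2*25=50
  Job (p=10,w=3): C=35, w*C=3*35=105
Total weighted completion time = 293

293


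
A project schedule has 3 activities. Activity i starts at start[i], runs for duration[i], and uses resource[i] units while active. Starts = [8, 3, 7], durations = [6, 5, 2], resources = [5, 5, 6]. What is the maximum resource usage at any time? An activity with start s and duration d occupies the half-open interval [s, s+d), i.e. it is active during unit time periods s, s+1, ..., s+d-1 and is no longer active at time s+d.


Each activity i is active on [start_i, start_i + duration_i).
Compute total resource usage per time slot:
  t=0: active resources = [], total = 0
  t=1: active resources = [], total = 0
  t=2: active resources = [], total = 0
  t=3: active resources = [5], total = 5
  t=4: active resources = [5], total = 5
  t=5: active resources = [5], total = 5
  t=6: active resources = [5], total = 5
  t=7: active resources = [5, 6], total = 11
  t=8: active resources = [5, 6], total = 11
  t=9: active resources = [5], total = 5
  t=10: active resources = [5], total = 5
  t=11: active resources = [5], total = 5
  t=12: active resources = [5], total = 5
  t=13: active resources = [5], total = 5
Peak resource demand = 11

11


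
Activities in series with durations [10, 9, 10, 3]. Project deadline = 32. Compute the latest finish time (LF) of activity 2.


LF(activity 2) = deadline - sum of successor durations
Successors: activities 3 through 4 with durations [10, 3]
Sum of successor durations = 13
LF = 32 - 13 = 19

19


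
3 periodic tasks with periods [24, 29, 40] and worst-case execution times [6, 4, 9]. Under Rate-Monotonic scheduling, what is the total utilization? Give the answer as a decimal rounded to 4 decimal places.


Compute individual utilizations (exact fractions):
  Task 1: C/T = 6/24 = 1/4 (approx. 0.25)
  Task 2: C/T = 4/29 (approx. 0.1379)
  Task 3: C/T = 9/40 (approx. 0.225)
Total utilization U = 1/4 + 4/29 + 9/40 = 711/1160
Rounded to 4 decimal places: U = 0.6129
RM (Liu & Layland) bound for 3 tasks = 0.779763; compare with U = 711/1160 (approx. 0.612931)
U <= bound, so schedulable by RM sufficient condition.

0.6129


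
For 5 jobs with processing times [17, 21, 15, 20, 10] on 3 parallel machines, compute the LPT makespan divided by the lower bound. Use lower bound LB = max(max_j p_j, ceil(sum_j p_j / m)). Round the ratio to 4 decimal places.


LPT order: [21, 20, 17, 15, 10]
Machine loads after assignment: [21, 30, 32]
LPT makespan = 32
Lower bound = max(max_job, ceil(total/3)) = max(21, 28) = 28
Ratio = 32 / 28 = 1.1429

1.1429


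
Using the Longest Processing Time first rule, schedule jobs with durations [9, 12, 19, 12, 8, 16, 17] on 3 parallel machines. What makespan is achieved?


Sort jobs in decreasing order (LPT): [19, 17, 16, 12, 12, 9, 8]
Assign each job to the least loaded machine:
  Machine 1: jobs [19, 9, 8], load = 36
  Machine 2: jobs [17, 12], load = 29
  Machine 3: jobs [16, 12], load = 28
Makespan = max load = 36

36


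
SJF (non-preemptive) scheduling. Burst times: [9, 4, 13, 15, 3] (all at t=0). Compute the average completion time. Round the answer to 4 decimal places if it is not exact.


SJF order (ascending): [3, 4, 9, 13, 15]
Completion times:
  Job 1: burst=3, C=3
  Job 2: burst=4, C=7
  Job 3: burst=9, C=16
  Job 4: burst=13, C=29
  Job 5: burst=15, C=44
Average completion = 99/5 = 19.8

19.8


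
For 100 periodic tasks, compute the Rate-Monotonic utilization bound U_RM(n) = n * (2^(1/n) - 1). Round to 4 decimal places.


Compute 2^(1/100) = 1.0069555501
Subtract 1: 1.0069555501 - 1 = 0.0069555501
Multiply by n: 100 * 0.0069555501 = 0.6955550100
Round to 4 dp: 0.6956

0.6956


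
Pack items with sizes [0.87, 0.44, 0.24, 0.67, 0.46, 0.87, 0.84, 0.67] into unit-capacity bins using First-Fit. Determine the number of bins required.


Place items sequentially using First-Fit:
  Item 0.87 -> new Bin 1
  Item 0.44 -> new Bin 2
  Item 0.24 -> Bin 2 (now 0.68)
  Item 0.67 -> new Bin 3
  Item 0.46 -> new Bin 4
  Item 0.87 -> new Bin 5
  Item 0.84 -> new Bin 6
  Item 0.67 -> new Bin 7
Total bins used = 7

7


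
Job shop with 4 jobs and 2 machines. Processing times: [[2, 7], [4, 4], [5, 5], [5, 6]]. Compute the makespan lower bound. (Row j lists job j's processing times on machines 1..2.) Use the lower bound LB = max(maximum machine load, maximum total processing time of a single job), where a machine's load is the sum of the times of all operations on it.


Machine loads:
  Machine 1: 2 + 4 + 5 + 5 = 16
  Machine 2: 7 + 4 + 5 + 6 = 22
Max machine load = 22
Job totals:
  Job 1: 9
  Job 2: 8
  Job 3: 10
  Job 4: 11
Max job total = 11
Lower bound = max(22, 11) = 22

22


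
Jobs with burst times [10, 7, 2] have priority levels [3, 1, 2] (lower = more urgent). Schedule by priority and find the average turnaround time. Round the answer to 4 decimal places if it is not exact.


Sort by priority (ascending = highest first):
Order: [(1, 7), (2, 2), (3, 10)]
Completion times:
  Priority 1, burst=7, C=7
  Priority 2, burst=2, C=9
  Priority 3, burst=10, C=19
Average turnaround = 35/3 = 11.6667

11.6667


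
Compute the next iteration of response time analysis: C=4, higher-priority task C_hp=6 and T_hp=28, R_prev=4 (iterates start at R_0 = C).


R_next = C + ceil(R_prev / T_hp) * C_hp
ceil(4 / 28) = ceil(0.1429) = 1
Interference = 1 * 6 = 6
R_next = 4 + 6 = 10

10


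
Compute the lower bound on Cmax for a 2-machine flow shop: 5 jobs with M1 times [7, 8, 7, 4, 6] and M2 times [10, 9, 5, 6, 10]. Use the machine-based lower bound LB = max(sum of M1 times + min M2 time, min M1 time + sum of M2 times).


LB1 = sum(M1 times) + min(M2 times) = 32 + 5 = 37
LB2 = min(M1 times) + sum(M2 times) = 4 + 40 = 44
Lower bound = max(LB1, LB2) = max(37, 44) = 44

44


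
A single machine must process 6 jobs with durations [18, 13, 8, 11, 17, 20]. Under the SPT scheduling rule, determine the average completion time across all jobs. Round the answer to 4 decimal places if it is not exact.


Sort jobs by processing time (SPT order): [8, 11, 13, 17, 18, 20]
Compute completion times sequentially:
  Job 1: processing = 8, completes at 8
  Job 2: processing = 11, completes at 19
  Job 3: processing = 13, completes at 32
  Job 4: processing = 17, completes at 49
  Job 5: processing = 18, completes at 67
  Job 6: processing = 20, completes at 87
Sum of completion times = 262
Average completion time = 262/6 = 43.6667

43.6667


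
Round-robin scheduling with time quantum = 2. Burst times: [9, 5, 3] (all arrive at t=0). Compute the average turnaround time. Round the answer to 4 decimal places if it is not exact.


Time quantum = 2
Execution trace:
  J1 runs 2 units, time = 2
  J2 runs 2 units, time = 4
  J3 runs 2 units, time = 6
  J1 runs 2 units, time = 8
  J2 runs 2 units, time = 10
  J3 runs 1 units, time = 11
  J1 runs 2 units, time = 13
  J2 runs 1 units, time = 14
  J1 runs 2 units, time = 16
  J1 runs 1 units, time = 17
Finish times: [17, 14, 11]
Average turnaround = 42/3 = 14.0

14.0


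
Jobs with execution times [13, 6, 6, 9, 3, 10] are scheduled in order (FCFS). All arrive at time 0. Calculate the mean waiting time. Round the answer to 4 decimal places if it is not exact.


FCFS order (as given): [13, 6, 6, 9, 3, 10]
Waiting times:
  Job 1: wait = 0
  Job 2: wait = 13
  Job 3: wait = 19
  Job 4: wait = 25
  Job 5: wait = 34
  Job 6: wait = 37
Sum of waiting times = 128
Average waiting time = 128/6 = 21.3333

21.3333


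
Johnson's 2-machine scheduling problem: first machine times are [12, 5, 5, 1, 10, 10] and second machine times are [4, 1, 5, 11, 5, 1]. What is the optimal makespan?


Apply Johnson's rule:
  Group 1 (a <= b): [(4, 1, 11), (3, 5, 5)]
  Group 2 (a > b): [(5, 10, 5), (1, 12, 4), (2, 5, 1), (6, 10, 1)]
Optimal job order: [4, 3, 5, 1, 2, 6]
Schedule:
  Job 4: M1 done at 1, M2 done at 12
  Job 3: M1 done at 6, M2 done at 17
  Job 5: M1 done at 16, M2 done at 22
  Job 1: M1 done at 28, M2 done at 32
  Job 2: M1 done at 33, M2 done at 34
  Job 6: M1 done at 43, M2 done at 44
Makespan = 44

44


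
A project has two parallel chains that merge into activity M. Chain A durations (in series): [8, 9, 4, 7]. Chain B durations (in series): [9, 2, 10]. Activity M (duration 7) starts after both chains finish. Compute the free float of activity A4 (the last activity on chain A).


ES(A4) = sum of predecessors on chain A = 21
EF(A4) = ES + duration = 21 + 7 = 28
Successor of A4 is M. ES(M) = max(sum(A), sum(B)) = max(28, 21) = 28
Free float = ES(successor) - EF(current) = 28 - 28 = 0

0


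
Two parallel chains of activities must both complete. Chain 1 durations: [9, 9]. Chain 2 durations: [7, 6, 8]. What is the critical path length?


Path A total = 9 + 9 = 18
Path B total = 7 + 6 + 8 = 21
Critical path = longest path = max(18, 21) = 21

21


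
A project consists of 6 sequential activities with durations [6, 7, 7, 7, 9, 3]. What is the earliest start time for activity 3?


Activity 3 starts after activities 1 through 2 complete.
Predecessor durations: [6, 7]
ES = 6 + 7 = 13

13


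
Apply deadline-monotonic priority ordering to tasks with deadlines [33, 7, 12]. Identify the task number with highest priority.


Sort tasks by relative deadline (ascending):
  Task 2: deadline = 7
  Task 3: deadline = 12
  Task 1: deadline = 33
Priority order (highest first): [2, 3, 1]
Highest priority task = 2

2


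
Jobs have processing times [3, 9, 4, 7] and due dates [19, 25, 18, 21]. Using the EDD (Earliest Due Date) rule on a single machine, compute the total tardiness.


Sort by due date (EDD order): [(4, 18), (3, 19), (7, 21), (9, 25)]
Compute completion times and tardiness:
  Job 1: p=4, d=18, C=4, tardiness=max(0,4-18)=0
  Job 2: p=3, d=19, C=7, tardiness=max(0,7-19)=0
  Job 3: p=7, d=21, C=14, tardiness=max(0,14-21)=0
  Job 4: p=9, d=25, C=23, tardiness=max(0,23-25)=0
Total tardiness = 0

0


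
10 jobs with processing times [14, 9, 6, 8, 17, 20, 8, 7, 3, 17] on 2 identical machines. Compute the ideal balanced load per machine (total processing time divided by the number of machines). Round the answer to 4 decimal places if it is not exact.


Total processing time = 14 + 9 + 6 + 8 + 17 + 20 + 8 + 7 + 3 + 17 = 109
Number of machines = 2
Ideal balanced load = 109 / 2 = 54.5

54.5


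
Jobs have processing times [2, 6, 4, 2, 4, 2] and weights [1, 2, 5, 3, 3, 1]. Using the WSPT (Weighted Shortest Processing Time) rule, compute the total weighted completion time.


Compute p/w ratios and sort ascending (WSPT): [(2, 3), (4, 5), (4, 3), (2, 1), (2, 1), (6, 2)]
Compute weighted completion times:
  Job (p=2,w=3): C=2, w*C=3*2=6
  Job (p=4,w=5): C=6, w*C=5*6=30
  Job (p=4,w=3): C=10, w*C=3*10=30
  Job (p=2,w=1): C=12, w*C=1*12=12
  Job (p=2,w=1): C=14, w*C=1*14=14
  Job (p=6,w=2): C=20, w*C=2*20=40
Total weighted completion time = 132

132


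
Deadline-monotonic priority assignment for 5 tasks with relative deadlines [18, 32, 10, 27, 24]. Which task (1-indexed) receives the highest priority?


Sort tasks by relative deadline (ascending):
  Task 3: deadline = 10
  Task 1: deadline = 18
  Task 5: deadline = 24
  Task 4: deadline = 27
  Task 2: deadline = 32
Priority order (highest first): [3, 1, 5, 4, 2]
Highest priority task = 3

3


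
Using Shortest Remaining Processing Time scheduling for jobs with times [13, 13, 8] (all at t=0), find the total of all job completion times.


Since all jobs arrive at t=0, SRPT equals SPT ordering.
SPT order: [8, 13, 13]
Completion times:
  Job 1: p=8, C=8
  Job 2: p=13, C=21
  Job 3: p=13, C=34
Total completion time = 8 + 21 + 34 = 63

63


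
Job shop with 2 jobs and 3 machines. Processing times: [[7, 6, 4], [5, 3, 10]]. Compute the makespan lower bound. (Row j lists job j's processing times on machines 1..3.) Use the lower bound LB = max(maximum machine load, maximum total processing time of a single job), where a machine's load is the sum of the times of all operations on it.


Machine loads:
  Machine 1: 7 + 5 = 12
  Machine 2: 6 + 3 = 9
  Machine 3: 4 + 10 = 14
Max machine load = 14
Job totals:
  Job 1: 17
  Job 2: 18
Max job total = 18
Lower bound = max(14, 18) = 18

18


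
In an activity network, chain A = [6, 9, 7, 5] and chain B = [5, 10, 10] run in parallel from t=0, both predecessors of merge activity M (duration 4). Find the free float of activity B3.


ES(B3) = sum of predecessors on chain B = 15
EF(B3) = ES + duration = 15 + 10 = 25
Successor of B3 is M. ES(M) = max(sum(A), sum(B)) = max(27, 25) = 27
Free float = ES(successor) - EF(current) = 27 - 25 = 2

2


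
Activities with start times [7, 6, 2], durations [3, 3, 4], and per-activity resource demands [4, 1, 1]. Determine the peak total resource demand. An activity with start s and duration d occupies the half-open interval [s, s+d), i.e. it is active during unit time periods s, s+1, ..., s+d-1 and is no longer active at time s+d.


Each activity i is active on [start_i, start_i + duration_i).
Compute total resource usage per time slot:
  t=0: active resources = [], total = 0
  t=1: active resources = [], total = 0
  t=2: active resources = [1], total = 1
  t=3: active resources = [1], total = 1
  t=4: active resources = [1], total = 1
  t=5: active resources = [1], total = 1
  t=6: active resources = [1], total = 1
  t=7: active resources = [4, 1], total = 5
  t=8: active resources = [4, 1], total = 5
  t=9: active resources = [4], total = 4
Peak resource demand = 5

5


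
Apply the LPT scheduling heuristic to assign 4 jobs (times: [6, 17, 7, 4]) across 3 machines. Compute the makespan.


Sort jobs in decreasing order (LPT): [17, 7, 6, 4]
Assign each job to the least loaded machine:
  Machine 1: jobs [17], load = 17
  Machine 2: jobs [7], load = 7
  Machine 3: jobs [6, 4], load = 10
Makespan = max load = 17

17


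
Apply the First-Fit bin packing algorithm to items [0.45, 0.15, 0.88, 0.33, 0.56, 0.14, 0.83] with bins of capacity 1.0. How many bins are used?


Place items sequentially using First-Fit:
  Item 0.45 -> new Bin 1
  Item 0.15 -> Bin 1 (now 0.6)
  Item 0.88 -> new Bin 2
  Item 0.33 -> Bin 1 (now 0.93)
  Item 0.56 -> new Bin 3
  Item 0.14 -> Bin 3 (now 0.7)
  Item 0.83 -> new Bin 4
Total bins used = 4

4


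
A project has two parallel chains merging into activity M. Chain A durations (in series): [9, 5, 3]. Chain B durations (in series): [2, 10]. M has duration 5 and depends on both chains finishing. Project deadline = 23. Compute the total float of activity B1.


Forward pass: ES(B1) = sum of predecessors on chain B = 0
EF = ES + duration = 0 + 2 = 2
Backward pass: LF(M) = deadline = 23; LS(M) = 23 - 5 = 18
LF(B1) = LS(M) - sum(successors on chain B) = 18 - 10 = 8
LS = LF - duration = 8 - 2 = 6
Total float = LS - ES = 6 - 0 = 6

6


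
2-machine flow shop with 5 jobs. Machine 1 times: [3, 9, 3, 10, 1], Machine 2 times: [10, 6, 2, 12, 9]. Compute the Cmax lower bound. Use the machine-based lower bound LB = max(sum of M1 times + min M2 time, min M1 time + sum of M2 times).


LB1 = sum(M1 times) + min(M2 times) = 26 + 2 = 28
LB2 = min(M1 times) + sum(M2 times) = 1 + 39 = 40
Lower bound = max(LB1, LB2) = max(28, 40) = 40

40


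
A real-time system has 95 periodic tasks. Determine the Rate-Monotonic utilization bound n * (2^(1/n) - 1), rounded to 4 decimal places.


Compute 2^(1/95) = 1.0073229689
Subtract 1: 1.0073229689 - 1 = 0.0073229689
Multiply by n: 95 * 0.0073229689 = 0.6956820455
Round to 4 dp: 0.6957

0.6957


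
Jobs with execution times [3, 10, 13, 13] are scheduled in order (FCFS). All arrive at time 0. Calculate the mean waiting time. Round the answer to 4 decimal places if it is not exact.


FCFS order (as given): [3, 10, 13, 13]
Waiting times:
  Job 1: wait = 0
  Job 2: wait = 3
  Job 3: wait = 13
  Job 4: wait = 26
Sum of waiting times = 42
Average waiting time = 42/4 = 10.5

10.5


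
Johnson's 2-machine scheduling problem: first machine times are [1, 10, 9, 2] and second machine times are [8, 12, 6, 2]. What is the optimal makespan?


Apply Johnson's rule:
  Group 1 (a <= b): [(1, 1, 8), (4, 2, 2), (2, 10, 12)]
  Group 2 (a > b): [(3, 9, 6)]
Optimal job order: [1, 4, 2, 3]
Schedule:
  Job 1: M1 done at 1, M2 done at 9
  Job 4: M1 done at 3, M2 done at 11
  Job 2: M1 done at 13, M2 done at 25
  Job 3: M1 done at 22, M2 done at 31
Makespan = 31

31


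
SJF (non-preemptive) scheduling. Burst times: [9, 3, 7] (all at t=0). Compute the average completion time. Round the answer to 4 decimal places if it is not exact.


SJF order (ascending): [3, 7, 9]
Completion times:
  Job 1: burst=3, C=3
  Job 2: burst=7, C=10
  Job 3: burst=9, C=19
Average completion = 32/3 = 10.6667

10.6667


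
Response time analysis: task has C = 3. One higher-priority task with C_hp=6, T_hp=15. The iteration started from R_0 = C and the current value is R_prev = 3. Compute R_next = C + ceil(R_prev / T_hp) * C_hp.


R_next = C + ceil(R_prev / T_hp) * C_hp
ceil(3 / 15) = ceil(0.2) = 1
Interference = 1 * 6 = 6
R_next = 3 + 6 = 9

9


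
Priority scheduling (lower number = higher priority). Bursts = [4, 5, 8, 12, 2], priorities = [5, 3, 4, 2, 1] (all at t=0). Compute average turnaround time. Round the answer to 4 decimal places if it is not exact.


Sort by priority (ascending = highest first):
Order: [(1, 2), (2, 12), (3, 5), (4, 8), (5, 4)]
Completion times:
  Priority 1, burst=2, C=2
  Priority 2, burst=12, C=14
  Priority 3, burst=5, C=19
  Priority 4, burst=8, C=27
  Priority 5, burst=4, C=31
Average turnaround = 93/5 = 18.6

18.6


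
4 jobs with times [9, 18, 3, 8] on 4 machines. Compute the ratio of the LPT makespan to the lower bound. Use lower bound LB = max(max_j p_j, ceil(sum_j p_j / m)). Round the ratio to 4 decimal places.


LPT order: [18, 9, 8, 3]
Machine loads after assignment: [18, 9, 8, 3]
LPT makespan = 18
Lower bound = max(max_job, ceil(total/4)) = max(18, 10) = 18
Ratio = 18 / 18 = 1.0

1.0


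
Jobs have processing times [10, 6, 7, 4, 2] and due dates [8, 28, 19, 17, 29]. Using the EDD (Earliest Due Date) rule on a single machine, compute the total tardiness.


Sort by due date (EDD order): [(10, 8), (4, 17), (7, 19), (6, 28), (2, 29)]
Compute completion times and tardiness:
  Job 1: p=10, d=8, C=10, tardiness=max(0,10-8)=2
  Job 2: p=4, d=17, C=14, tardiness=max(0,14-17)=0
  Job 3: p=7, d=19, C=21, tardiness=max(0,21-19)=2
  Job 4: p=6, d=28, C=27, tardiness=max(0,27-28)=0
  Job 5: p=2, d=29, C=29, tardiness=max(0,29-29)=0
Total tardiness = 4

4


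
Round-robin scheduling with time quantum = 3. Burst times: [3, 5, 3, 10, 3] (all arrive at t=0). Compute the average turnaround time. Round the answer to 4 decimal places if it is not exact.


Time quantum = 3
Execution trace:
  J1 runs 3 units, time = 3
  J2 runs 3 units, time = 6
  J3 runs 3 units, time = 9
  J4 runs 3 units, time = 12
  J5 runs 3 units, time = 15
  J2 runs 2 units, time = 17
  J4 runs 3 units, time = 20
  J4 runs 3 units, time = 23
  J4 runs 1 units, time = 24
Finish times: [3, 17, 9, 24, 15]
Average turnaround = 68/5 = 13.6

13.6


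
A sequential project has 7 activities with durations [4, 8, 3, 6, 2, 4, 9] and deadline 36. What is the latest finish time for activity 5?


LF(activity 5) = deadline - sum of successor durations
Successors: activities 6 through 7 with durations [4, 9]
Sum of successor durations = 13
LF = 36 - 13 = 23

23


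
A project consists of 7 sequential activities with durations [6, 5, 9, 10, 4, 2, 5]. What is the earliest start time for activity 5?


Activity 5 starts after activities 1 through 4 complete.
Predecessor durations: [6, 5, 9, 10]
ES = 6 + 5 + 9 + 10 = 30

30


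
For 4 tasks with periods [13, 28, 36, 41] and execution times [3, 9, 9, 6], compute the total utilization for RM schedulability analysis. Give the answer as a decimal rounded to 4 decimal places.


Compute individual utilizations (exact fractions):
  Task 1: C/T = 3/13 (approx. 0.2308)
  Task 2: C/T = 9/28 (approx. 0.3214)
  Task 3: C/T = 9/36 = 1/4 (approx. 0.25)
  Task 4: C/T = 6/41 (approx. 0.1463)
Total utilization U = 3/13 + 9/28 + 1/4 + 6/41 = 3539/3731
Rounded to 4 decimal places: U = 0.9485
RM (Liu & Layland) bound for 4 tasks = 0.756828; compare with U = 3539/3731 (approx. 0.948539)
bound < U <= 1, so the RM sufficient condition is not met (inconclusive; an exact test such as response-time analysis is needed).

0.9485


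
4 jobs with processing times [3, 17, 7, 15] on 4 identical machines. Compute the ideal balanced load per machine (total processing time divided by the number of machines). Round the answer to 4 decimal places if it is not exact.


Total processing time = 3 + 17 + 7 + 15 = 42
Number of machines = 4
Ideal balanced load = 42 / 4 = 10.5

10.5


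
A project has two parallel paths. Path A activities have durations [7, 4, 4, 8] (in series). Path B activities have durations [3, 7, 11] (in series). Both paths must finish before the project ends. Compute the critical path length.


Path A total = 7 + 4 + 4 + 8 = 23
Path B total = 3 + 7 + 11 = 21
Critical path = longest path = max(23, 21) = 23

23


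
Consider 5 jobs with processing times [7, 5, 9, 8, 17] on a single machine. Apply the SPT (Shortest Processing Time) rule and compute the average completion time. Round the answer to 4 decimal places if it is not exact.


Sort jobs by processing time (SPT order): [5, 7, 8, 9, 17]
Compute completion times sequentially:
  Job 1: processing = 5, completes at 5
  Job 2: processing = 7, completes at 12
  Job 3: processing = 8, completes at 20
  Job 4: processing = 9, completes at 29
  Job 5: processing = 17, completes at 46
Sum of completion times = 112
Average completion time = 112/5 = 22.4

22.4


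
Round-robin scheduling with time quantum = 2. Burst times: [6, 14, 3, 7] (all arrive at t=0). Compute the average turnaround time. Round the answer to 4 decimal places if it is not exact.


Time quantum = 2
Execution trace:
  J1 runs 2 units, time = 2
  J2 runs 2 units, time = 4
  J3 runs 2 units, time = 6
  J4 runs 2 units, time = 8
  J1 runs 2 units, time = 10
  J2 runs 2 units, time = 12
  J3 runs 1 units, time = 13
  J4 runs 2 units, time = 15
  J1 runs 2 units, time = 17
  J2 runs 2 units, time = 19
  J4 runs 2 units, time = 21
  J2 runs 2 units, time = 23
  J4 runs 1 units, time = 24
  J2 runs 2 units, time = 26
  J2 runs 2 units, time = 28
  J2 runs 2 units, time = 30
Finish times: [17, 30, 13, 24]
Average turnaround = 84/4 = 21.0

21.0


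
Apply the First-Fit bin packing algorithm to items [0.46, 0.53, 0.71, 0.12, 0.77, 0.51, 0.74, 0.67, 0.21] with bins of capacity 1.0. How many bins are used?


Place items sequentially using First-Fit:
  Item 0.46 -> new Bin 1
  Item 0.53 -> Bin 1 (now 0.99)
  Item 0.71 -> new Bin 2
  Item 0.12 -> Bin 2 (now 0.83)
  Item 0.77 -> new Bin 3
  Item 0.51 -> new Bin 4
  Item 0.74 -> new Bin 5
  Item 0.67 -> new Bin 6
  Item 0.21 -> Bin 3 (now 0.98)
Total bins used = 6

6


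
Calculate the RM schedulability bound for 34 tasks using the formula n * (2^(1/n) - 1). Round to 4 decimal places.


Compute 2^(1/34) = 1.0205959096
Subtract 1: 1.0205959096 - 1 = 0.0205959096
Multiply by n: 34 * 0.0205959096 = 0.7002609264
Round to 4 dp: 0.7003

0.7003


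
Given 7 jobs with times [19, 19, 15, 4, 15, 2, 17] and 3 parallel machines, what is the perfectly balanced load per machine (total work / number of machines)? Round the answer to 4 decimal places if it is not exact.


Total processing time = 19 + 19 + 15 + 4 + 15 + 2 + 17 = 91
Number of machines = 3
Ideal balanced load = 91 / 3 = 30.3333

30.3333


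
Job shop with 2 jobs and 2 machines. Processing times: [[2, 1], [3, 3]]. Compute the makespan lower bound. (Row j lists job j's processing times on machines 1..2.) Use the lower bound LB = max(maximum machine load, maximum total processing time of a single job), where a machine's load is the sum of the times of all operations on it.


Machine loads:
  Machine 1: 2 + 3 = 5
  Machine 2: 1 + 3 = 4
Max machine load = 5
Job totals:
  Job 1: 3
  Job 2: 6
Max job total = 6
Lower bound = max(5, 6) = 6

6


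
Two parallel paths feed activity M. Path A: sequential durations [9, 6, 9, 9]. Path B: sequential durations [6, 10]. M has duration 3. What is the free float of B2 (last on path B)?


ES(B2) = sum of predecessors on chain B = 6
EF(B2) = ES + duration = 6 + 10 = 16
Successor of B2 is M. ES(M) = max(sum(A), sum(B)) = max(33, 16) = 33
Free float = ES(successor) - EF(current) = 33 - 16 = 17

17


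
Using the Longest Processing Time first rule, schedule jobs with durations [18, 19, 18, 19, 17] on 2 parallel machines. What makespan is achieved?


Sort jobs in decreasing order (LPT): [19, 19, 18, 18, 17]
Assign each job to the least loaded machine:
  Machine 1: jobs [19, 18, 17], load = 54
  Machine 2: jobs [19, 18], load = 37
Makespan = max load = 54

54


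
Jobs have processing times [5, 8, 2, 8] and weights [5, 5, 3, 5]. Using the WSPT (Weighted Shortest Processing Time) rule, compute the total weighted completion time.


Compute p/w ratios and sort ascending (WSPT): [(2, 3), (5, 5), (8, 5), (8, 5)]
Compute weighted completion times:
  Job (p=2,w=3): C=2, w*C=3*2=6
  Job (p=5,w=5): C=7, w*C=5*7=35
  Job (p=8,w=5): C=15, w*C=5*15=75
  Job (p=8,w=5): C=23, w*C=5*23=115
Total weighted completion time = 231

231


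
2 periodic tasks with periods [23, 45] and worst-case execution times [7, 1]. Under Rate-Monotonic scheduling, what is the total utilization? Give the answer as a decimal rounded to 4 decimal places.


Compute individual utilizations (exact fractions):
  Task 1: C/T = 7/23 (approx. 0.3043)
  Task 2: C/T = 1/45 (approx. 0.0222)
Total utilization U = 7/23 + 1/45 = 338/1035
Rounded to 4 decimal places: U = 0.3266
RM (Liu & Layland) bound for 2 tasks = 0.828427; compare with U = 338/1035 (approx. 0.326570)
U <= bound, so schedulable by RM sufficient condition.

0.3266


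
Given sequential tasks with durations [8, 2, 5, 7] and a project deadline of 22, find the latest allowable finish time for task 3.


LF(activity 3) = deadline - sum of successor durations
Successors: activities 4 through 4 with durations [7]
Sum of successor durations = 7
LF = 22 - 7 = 15

15


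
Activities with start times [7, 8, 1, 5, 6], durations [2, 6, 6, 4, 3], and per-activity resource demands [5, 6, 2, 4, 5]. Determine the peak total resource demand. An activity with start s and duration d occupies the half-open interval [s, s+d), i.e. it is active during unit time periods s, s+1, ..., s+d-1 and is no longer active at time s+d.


Each activity i is active on [start_i, start_i + duration_i).
Compute total resource usage per time slot:
  t=0: active resources = [], total = 0
  t=1: active resources = [2], total = 2
  t=2: active resources = [2], total = 2
  t=3: active resources = [2], total = 2
  t=4: active resources = [2], total = 2
  t=5: active resources = [2, 4], total = 6
  t=6: active resources = [2, 4, 5], total = 11
  t=7: active resources = [5, 4, 5], total = 14
  t=8: active resources = [5, 6, 4, 5], total = 20
  t=9: active resources = [6], total = 6
  t=10: active resources = [6], total = 6
  t=11: active resources = [6], total = 6
  t=12: active resources = [6], total = 6
  t=13: active resources = [6], total = 6
Peak resource demand = 20

20
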